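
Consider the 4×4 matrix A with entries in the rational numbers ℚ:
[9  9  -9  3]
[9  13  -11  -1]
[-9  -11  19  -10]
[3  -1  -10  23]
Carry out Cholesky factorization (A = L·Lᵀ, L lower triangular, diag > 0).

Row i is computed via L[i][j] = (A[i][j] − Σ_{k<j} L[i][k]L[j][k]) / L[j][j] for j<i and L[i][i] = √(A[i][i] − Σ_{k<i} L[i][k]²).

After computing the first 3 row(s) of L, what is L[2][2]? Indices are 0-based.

L[2][2] = 3

Step 1: L[0][0] = √(9) = 3.
  L[1][0] = (9) / L[0][0] = 3.
Step 2: L[1][1] = √(4) = 2.
  L[2][0] = (-9) / L[0][0] = -3.
  L[2][1] = (-2) / L[1][1] = -1.
Step 3: L[2][2] = √(9) = 3.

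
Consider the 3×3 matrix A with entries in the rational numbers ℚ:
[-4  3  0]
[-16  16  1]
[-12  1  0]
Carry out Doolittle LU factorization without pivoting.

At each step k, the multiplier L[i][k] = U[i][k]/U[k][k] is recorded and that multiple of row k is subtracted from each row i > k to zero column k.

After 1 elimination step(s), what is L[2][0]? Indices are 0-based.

L[2][0] = 3

Step 1: pivot at (0,0) is -4.
  row1 ← row1 − (4)·row0  ⇒  L[1][0]=4, U row1=(0, 4, 1)
  row2 ← row2 − (3)·row0  ⇒  L[2][0]=3, U row2=(0, -8, 0)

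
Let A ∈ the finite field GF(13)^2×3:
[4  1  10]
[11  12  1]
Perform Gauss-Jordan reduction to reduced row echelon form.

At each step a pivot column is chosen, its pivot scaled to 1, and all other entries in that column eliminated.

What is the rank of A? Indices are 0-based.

rank = 2

[1] R0 /= 4  ⇒  (1, 10, 9)
     R1 -= 11·R0  ⇒  (0, 6, 6)
[2] R1 /= 6  ⇒  (0, 1, 1)
     R0 -= 10·R1  ⇒  (1, 0, 12)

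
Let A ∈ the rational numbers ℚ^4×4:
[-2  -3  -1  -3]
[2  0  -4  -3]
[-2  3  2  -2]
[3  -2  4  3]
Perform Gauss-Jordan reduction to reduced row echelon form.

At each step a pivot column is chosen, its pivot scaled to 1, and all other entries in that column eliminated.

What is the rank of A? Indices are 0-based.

pivot(0,0)=-2: scale R0 → (1, 3/2, 1/2, 3/2)
  clear (1,0): R1 −= (2)R0 → (0, -3, -5, -6)
  clear (2,0): R2 −= (-2)R0 → (0, 6, 3, 1)
  clear (3,0): R3 −= (3)R0 → (0, -13/2, 5/2, -3/2)
pivot(1,1)=-3: scale R1 → (0, 1, 5/3, 2)
  clear (0,1): R0 −= (3/2)R1 → (1, 0, -2, -3/2)
  clear (2,1): R2 −= (6)R1 → (0, 0, -7, -11)
  clear (3,1): R3 −= (-13/2)R1 → (0, 0, 40/3, 23/2)
pivot(2,2)=-7: scale R2 → (0, 0, 1, 11/7)
  clear (0,2): R0 −= (-2)R2 → (1, 0, 0, 23/14)
  clear (1,2): R1 −= (5/3)R2 → (0, 1, 0, -13/21)
  clear (3,2): R3 −= (40/3)R2 → (0, 0, 0, -397/42)
pivot(3,3)=-397/42: scale R3 → (0, 0, 0, 1)
  clear (0,3): R0 −= (23/14)R3 → (1, 0, 0, 0)
  clear (1,3): R1 −= (-13/21)R3 → (0, 1, 0, 0)
  clear (2,3): R2 −= (11/7)R3 → (0, 0, 1, 0)

rank = 4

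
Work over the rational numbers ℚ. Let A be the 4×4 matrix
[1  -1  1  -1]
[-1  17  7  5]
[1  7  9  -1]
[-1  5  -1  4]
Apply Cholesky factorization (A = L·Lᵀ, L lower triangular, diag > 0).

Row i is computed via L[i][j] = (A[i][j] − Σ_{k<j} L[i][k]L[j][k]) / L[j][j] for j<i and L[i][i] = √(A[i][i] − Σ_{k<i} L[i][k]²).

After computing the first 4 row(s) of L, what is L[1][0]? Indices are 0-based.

Step 1: L[0][0] = √(1) = 1.
  L[1][0] = (-1) / L[0][0] = -1.
Step 2: L[1][1] = √(16) = 4.
  L[2][0] = (1) / L[0][0] = 1.
  L[2][1] = (8) / L[1][1] = 2.
Step 3: L[2][2] = √(4) = 2.
  L[3][0] = (-1) / L[0][0] = -1.
  L[3][1] = (4) / L[1][1] = 1.
  L[3][2] = (-2) / L[2][2] = -1.
Step 4: L[3][3] = √(1) = 1.

L[1][0] = -1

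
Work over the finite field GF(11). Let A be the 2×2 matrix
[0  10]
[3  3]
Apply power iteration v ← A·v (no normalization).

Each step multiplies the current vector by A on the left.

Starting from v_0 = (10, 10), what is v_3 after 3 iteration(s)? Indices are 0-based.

v_3 = (4, 6)

v_0 = (10, 10).
v_1 = A·v_0 = (1, 5).
v_2 = A·v_1 = (6, 7).
v_3 = A·v_2 = (4, 6).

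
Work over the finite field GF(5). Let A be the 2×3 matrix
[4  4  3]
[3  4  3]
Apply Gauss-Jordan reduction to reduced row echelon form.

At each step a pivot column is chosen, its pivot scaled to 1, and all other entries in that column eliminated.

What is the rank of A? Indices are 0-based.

[1] R0 /= 4  ⇒  (1, 1, 2)
     R1 -= 3·R0  ⇒  (0, 1, 2)
[2] R1 /= 1  ⇒  (0, 1, 2)
     R0 -= 1·R1  ⇒  (1, 0, 0)

rank = 2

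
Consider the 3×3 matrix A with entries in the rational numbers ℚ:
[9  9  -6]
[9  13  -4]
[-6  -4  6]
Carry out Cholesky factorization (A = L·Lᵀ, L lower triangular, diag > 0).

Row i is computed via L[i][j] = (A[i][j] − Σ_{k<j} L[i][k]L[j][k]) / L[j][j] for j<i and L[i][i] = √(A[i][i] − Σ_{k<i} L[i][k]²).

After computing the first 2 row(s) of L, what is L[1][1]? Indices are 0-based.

L[1][1] = 2

Step 1: L[0][0] = √(9) = 3.
  L[1][0] = (9) / L[0][0] = 3.
Step 2: L[1][1] = √(4) = 2.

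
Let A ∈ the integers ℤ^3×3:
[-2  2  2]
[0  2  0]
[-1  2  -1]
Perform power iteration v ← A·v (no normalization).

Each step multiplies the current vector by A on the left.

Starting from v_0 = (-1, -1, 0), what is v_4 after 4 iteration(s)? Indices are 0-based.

v_4 = (-10, -16, -15)

v_0 = (-1, -1, 0).
v_1 = A·v_0 = (0, -2, -1).
v_2 = A·v_1 = (-6, -4, -3).
v_3 = A·v_2 = (-2, -8, 1).
v_4 = A·v_3 = (-10, -16, -15).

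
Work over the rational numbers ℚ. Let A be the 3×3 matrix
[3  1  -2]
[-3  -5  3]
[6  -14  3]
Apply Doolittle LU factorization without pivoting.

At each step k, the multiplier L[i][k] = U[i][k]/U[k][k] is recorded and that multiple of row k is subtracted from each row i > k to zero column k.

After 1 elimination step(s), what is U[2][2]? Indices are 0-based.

k=0: U[0][0]=3
  eliminate (1,0): mult=-1, new row 1: (0, -4, 1); set L[1][0]=-1
  eliminate (2,0): mult=2, new row 2: (0, -16, 7); set L[2][0]=2

U[2][2] = 7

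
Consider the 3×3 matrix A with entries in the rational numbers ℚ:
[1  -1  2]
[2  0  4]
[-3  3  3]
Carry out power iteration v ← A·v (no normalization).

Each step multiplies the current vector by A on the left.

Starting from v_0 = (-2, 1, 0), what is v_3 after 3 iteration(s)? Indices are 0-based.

v_0 = (-2, 1, 0).
v_1 = A·v_0 = (-3, -4, 9).
v_2 = A·v_1 = (19, 30, 24).
v_3 = A·v_2 = (37, 134, 105).

v_3 = (37, 134, 105)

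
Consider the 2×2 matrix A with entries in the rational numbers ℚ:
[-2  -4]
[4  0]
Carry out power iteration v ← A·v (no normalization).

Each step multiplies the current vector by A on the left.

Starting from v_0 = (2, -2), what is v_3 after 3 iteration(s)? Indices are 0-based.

v_0 = (2, -2).
v_1 = A·v_0 = (4, 8).
v_2 = A·v_1 = (-40, 16).
v_3 = A·v_2 = (16, -160).

v_3 = (16, -160)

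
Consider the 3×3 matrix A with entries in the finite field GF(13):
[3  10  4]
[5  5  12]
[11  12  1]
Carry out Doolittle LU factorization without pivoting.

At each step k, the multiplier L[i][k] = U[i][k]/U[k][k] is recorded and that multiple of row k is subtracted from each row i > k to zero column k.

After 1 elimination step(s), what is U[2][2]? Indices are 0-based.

U[2][2] = 8

Step 1: pivot at (0,0) is 3.
  row1 ← row1 − (6)·row0  ⇒  L[1][0]=6, U row1=(0, 10, 1)
  row2 ← row2 − (8)·row0  ⇒  L[2][0]=8, U row2=(0, 10, 8)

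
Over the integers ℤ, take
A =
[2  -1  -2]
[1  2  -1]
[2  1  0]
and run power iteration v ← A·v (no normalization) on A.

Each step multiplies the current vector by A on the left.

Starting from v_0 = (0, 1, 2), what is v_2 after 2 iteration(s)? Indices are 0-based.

v_0 = (0, 1, 2).
v_1 = A·v_0 = (-5, 0, 1).
v_2 = A·v_1 = (-12, -6, -10).

v_2 = (-12, -6, -10)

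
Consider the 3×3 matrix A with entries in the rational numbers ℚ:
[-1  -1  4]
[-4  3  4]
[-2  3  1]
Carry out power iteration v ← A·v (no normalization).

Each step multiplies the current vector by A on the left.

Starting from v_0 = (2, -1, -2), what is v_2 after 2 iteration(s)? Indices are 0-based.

v_2 = (-8, -57, -48)

v_0 = (2, -1, -2).
v_1 = A·v_0 = (-9, -19, -9).
v_2 = A·v_1 = (-8, -57, -48).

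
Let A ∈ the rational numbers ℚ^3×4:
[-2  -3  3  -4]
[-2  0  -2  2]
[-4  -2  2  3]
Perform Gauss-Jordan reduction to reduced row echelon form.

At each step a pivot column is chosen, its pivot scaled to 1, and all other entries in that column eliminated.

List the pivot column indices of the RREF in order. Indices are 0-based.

pivot(0,0)=-2: scale R0 → (1, 3/2, -3/2, 2)
  clear (1,0): R1 −= (-2)R0 → (0, 3, -5, 6)
  clear (2,0): R2 −= (-4)R0 → (0, 4, -4, 11)
pivot(1,1)=3: scale R1 → (0, 1, -5/3, 2)
  clear (0,1): R0 −= (3/2)R1 → (1, 0, 1, -1)
  clear (2,1): R2 −= (4)R1 → (0, 0, 8/3, 3)
pivot(2,2)=8/3: scale R2 → (0, 0, 1, 9/8)
  clear (0,2): R0 −= (1)R2 → (1, 0, 0, -17/8)
  clear (1,2): R1 −= (-5/3)R2 → (0, 1, 0, 31/8)

pivot columns: 0, 1, 2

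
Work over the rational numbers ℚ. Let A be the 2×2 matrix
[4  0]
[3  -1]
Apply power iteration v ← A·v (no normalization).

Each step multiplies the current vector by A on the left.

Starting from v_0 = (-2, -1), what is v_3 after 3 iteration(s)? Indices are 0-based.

v_3 = (-128, -77)

v_0 = (-2, -1).
v_1 = A·v_0 = (-8, -5).
v_2 = A·v_1 = (-32, -19).
v_3 = A·v_2 = (-128, -77).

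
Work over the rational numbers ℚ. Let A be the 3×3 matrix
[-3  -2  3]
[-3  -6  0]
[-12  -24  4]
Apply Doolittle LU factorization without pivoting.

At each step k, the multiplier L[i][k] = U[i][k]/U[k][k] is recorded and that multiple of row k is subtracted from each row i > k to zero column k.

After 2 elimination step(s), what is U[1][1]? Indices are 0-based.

k=0: U[0][0]=-3
  eliminate (1,0): mult=1, new row 1: (0, -4, -3); set L[1][0]=1
  eliminate (2,0): mult=4, new row 2: (0, -16, -8); set L[2][0]=4
k=1: U[1][1]=-4
  eliminate (2,1): mult=4, new row 2: (0, 0, 4); set L[2][1]=4

U[1][1] = -4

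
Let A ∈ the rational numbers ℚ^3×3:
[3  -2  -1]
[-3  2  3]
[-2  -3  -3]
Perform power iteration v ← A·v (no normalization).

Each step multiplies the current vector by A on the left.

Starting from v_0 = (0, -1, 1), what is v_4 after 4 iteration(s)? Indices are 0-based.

v_4 = (54, -22, -8)

v_0 = (0, -1, 1).
v_1 = A·v_0 = (1, 1, 0).
v_2 = A·v_1 = (1, -1, -5).
v_3 = A·v_2 = (10, -20, 16).
v_4 = A·v_3 = (54, -22, -8).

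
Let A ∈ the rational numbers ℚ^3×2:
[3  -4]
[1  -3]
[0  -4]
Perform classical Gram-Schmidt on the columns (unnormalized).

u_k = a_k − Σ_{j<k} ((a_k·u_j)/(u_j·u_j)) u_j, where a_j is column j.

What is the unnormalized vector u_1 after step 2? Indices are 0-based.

u_1 = (1/2, -3/2, -4)

Step 1: u_0 = a_0 = (3, 1, 0).
Step 2: u_1 = a_1 − (-3/2)·u_0 = (1/2, -3/2, -4).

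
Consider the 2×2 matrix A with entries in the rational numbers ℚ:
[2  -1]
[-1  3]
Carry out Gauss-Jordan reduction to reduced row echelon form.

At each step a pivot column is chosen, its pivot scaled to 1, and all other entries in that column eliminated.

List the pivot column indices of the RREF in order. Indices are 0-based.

pivot(0,0)=2: scale R0 → (1, -1/2)
  clear (1,0): R1 −= (-1)R0 → (0, 5/2)
pivot(1,1)=5/2: scale R1 → (0, 1)
  clear (0,1): R0 −= (-1/2)R1 → (1, 0)

pivot columns: 0, 1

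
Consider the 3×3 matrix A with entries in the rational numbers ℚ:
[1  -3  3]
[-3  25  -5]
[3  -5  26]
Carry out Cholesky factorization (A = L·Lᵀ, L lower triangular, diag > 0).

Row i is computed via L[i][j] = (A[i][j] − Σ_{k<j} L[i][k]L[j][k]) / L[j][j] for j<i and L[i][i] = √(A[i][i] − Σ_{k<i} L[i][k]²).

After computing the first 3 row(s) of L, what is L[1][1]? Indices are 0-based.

L[1][1] = 4

Step 1: L[0][0] = √(1) = 1.
  L[1][0] = (-3) / L[0][0] = -3.
Step 2: L[1][1] = √(16) = 4.
  L[2][0] = (3) / L[0][0] = 3.
  L[2][1] = (4) / L[1][1] = 1.
Step 3: L[2][2] = √(16) = 4.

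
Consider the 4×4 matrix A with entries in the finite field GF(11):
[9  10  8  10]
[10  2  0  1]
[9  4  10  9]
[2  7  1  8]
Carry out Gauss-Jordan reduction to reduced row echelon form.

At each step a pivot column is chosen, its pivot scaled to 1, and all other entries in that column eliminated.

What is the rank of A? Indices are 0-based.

step 1: normalize row 0 (÷9) = (1, 6, 7, 6)
  row 1: subtract 10×row0 = (0, 8, 7, 7)
  row 2: subtract 9×row0 = (0, 5, 2, 10)
  row 3: subtract 2×row0 = (0, 6, 9, 7)
step 2: normalize row 1 (÷8) = (0, 1, 5, 5)
  row 0: subtract 6×row1 = (1, 0, 10, 9)
  row 2: subtract 5×row1 = (0, 0, 10, 7)
  row 3: subtract 6×row1 = (0, 0, 1, 10)
step 3: normalize row 2 (÷10) = (0, 0, 1, 4)
  row 0: subtract 10×row2 = (1, 0, 0, 2)
  row 1: subtract 5×row2 = (0, 1, 0, 7)
  row 3: subtract 1×row2 = (0, 0, 0, 6)
step 4: normalize row 3 (÷6) = (0, 0, 0, 1)
  row 0: subtract 2×row3 = (1, 0, 0, 0)
  row 1: subtract 7×row3 = (0, 1, 0, 0)
  row 2: subtract 4×row3 = (0, 0, 1, 0)

rank = 4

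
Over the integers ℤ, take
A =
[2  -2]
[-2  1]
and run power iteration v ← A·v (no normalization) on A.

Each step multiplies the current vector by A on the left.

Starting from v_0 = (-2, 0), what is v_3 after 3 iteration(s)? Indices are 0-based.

v_3 = (-56, 44)

v_0 = (-2, 0).
v_1 = A·v_0 = (-4, 4).
v_2 = A·v_1 = (-16, 12).
v_3 = A·v_2 = (-56, 44).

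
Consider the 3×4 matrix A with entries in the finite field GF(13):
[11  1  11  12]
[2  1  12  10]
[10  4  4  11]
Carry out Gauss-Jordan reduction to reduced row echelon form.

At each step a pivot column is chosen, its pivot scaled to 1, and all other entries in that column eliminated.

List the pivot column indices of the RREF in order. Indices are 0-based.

pivot(0,0)=11: scale R0 → (1, 6, 1, 7)
  clear (1,0): R1 −= (2)R0 → (0, 2, 10, 9)
  clear (2,0): R2 −= (10)R0 → (0, 9, 7, 6)
pivot(1,1)=2: scale R1 → (0, 1, 5, 11)
  clear (0,1): R0 −= (6)R1 → (1, 0, 10, 6)
  clear (2,1): R2 −= (9)R1 → (0, 0, 1, 11)
pivot(2,2)=1: scale R2 → (0, 0, 1, 11)
  clear (0,2): R0 −= (10)R2 → (1, 0, 0, 0)
  clear (1,2): R1 −= (5)R2 → (0, 1, 0, 8)

pivot columns: 0, 1, 2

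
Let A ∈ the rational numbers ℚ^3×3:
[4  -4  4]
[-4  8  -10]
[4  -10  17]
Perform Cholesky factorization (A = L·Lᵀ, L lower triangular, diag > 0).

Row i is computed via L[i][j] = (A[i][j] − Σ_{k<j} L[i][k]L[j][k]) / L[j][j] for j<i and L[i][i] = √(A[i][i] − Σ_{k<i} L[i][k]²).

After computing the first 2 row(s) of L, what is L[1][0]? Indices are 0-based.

Step 1: L[0][0] = √(4) = 2.
  L[1][0] = (-4) / L[0][0] = -2.
Step 2: L[1][1] = √(4) = 2.

L[1][0] = -2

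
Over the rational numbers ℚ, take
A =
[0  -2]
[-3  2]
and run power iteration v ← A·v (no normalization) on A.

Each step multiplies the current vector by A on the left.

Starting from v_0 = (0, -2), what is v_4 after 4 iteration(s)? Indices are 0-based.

v_0 = (0, -2).
v_1 = A·v_0 = (4, -4).
v_2 = A·v_1 = (8, -20).
v_3 = A·v_2 = (40, -64).
v_4 = A·v_3 = (128, -248).

v_4 = (128, -248)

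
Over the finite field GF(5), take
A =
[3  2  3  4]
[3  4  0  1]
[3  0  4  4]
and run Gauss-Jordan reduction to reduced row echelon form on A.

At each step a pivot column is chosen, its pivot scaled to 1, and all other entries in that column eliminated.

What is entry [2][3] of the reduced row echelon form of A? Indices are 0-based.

M[2][3] = 4

pivot(0,0)=3: scale R0 → (1, 4, 1, 3)
  clear (1,0): R1 −= (3)R0 → (0, 2, 2, 2)
  clear (2,0): R2 −= (3)R0 → (0, 3, 1, 0)
pivot(1,1)=2: scale R1 → (0, 1, 1, 1)
  clear (0,1): R0 −= (4)R1 → (1, 0, 2, 4)
  clear (2,1): R2 −= (3)R1 → (0, 0, 3, 2)
pivot(2,2)=3: scale R2 → (0, 0, 1, 4)
  clear (0,2): R0 −= (2)R2 → (1, 0, 0, 1)
  clear (1,2): R1 −= (1)R2 → (0, 1, 0, 2)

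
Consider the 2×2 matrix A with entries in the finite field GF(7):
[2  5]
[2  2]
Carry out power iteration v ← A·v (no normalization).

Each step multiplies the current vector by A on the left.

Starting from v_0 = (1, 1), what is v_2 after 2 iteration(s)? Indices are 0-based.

v_0 = (1, 1).
v_1 = A·v_0 = (0, 4).
v_2 = A·v_1 = (6, 1).

v_2 = (6, 1)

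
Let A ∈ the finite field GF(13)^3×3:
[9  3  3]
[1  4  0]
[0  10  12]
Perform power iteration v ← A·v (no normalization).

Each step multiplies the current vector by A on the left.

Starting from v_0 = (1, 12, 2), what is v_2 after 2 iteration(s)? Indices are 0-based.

v_2 = (11, 0, 8)

v_0 = (1, 12, 2).
v_1 = A·v_0 = (12, 10, 1).
v_2 = A·v_1 = (11, 0, 8).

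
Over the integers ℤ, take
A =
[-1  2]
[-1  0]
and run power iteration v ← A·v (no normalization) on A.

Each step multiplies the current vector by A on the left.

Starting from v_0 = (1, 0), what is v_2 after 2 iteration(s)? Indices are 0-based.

v_0 = (1, 0).
v_1 = A·v_0 = (-1, -1).
v_2 = A·v_1 = (-1, 1).

v_2 = (-1, 1)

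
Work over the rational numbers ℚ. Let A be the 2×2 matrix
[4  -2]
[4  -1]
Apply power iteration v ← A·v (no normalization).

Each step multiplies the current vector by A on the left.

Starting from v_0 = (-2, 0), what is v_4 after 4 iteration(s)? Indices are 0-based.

v_4 = (16, -24)

v_0 = (-2, 0).
v_1 = A·v_0 = (-8, -8).
v_2 = A·v_1 = (-16, -24).
v_3 = A·v_2 = (-16, -40).
v_4 = A·v_3 = (16, -24).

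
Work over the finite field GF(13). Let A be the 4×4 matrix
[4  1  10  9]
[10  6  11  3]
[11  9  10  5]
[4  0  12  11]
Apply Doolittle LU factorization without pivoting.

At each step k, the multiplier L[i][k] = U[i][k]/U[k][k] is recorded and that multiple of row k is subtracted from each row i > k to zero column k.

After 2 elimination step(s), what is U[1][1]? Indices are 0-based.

[col 0] pivot 4
  R1 -= 9*R0 → (0, 10, 12, 0)  (L[1][0] := 9)
  R2 -= 6*R0 → (0, 3, 2, 3)  (L[2][0] := 6)
  R3 -= 1*R0 → (0, 12, 2, 2)  (L[3][0] := 1)
[col 1] pivot 10
  R2 -= 12*R1 → (0, 0, 1, 3)  (L[2][1] := 12)
  R3 -= 9*R1 → (0, 0, 11, 2)  (L[3][1] := 9)

U[1][1] = 10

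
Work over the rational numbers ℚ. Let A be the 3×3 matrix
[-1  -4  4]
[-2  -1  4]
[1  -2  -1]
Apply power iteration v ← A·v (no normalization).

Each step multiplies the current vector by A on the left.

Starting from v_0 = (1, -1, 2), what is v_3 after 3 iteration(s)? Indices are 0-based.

v_3 = (119, 79, 19)

v_0 = (1, -1, 2).
v_1 = A·v_0 = (11, 7, 1).
v_2 = A·v_1 = (-35, -25, -4).
v_3 = A·v_2 = (119, 79, 19).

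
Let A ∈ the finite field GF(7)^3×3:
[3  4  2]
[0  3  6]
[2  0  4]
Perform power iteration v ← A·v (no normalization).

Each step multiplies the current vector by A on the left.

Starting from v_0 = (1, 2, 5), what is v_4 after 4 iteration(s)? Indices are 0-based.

v_4 = (5, 6, 5)

v_0 = (1, 2, 5).
v_1 = A·v_0 = (0, 1, 1).
v_2 = A·v_1 = (6, 2, 4).
v_3 = A·v_2 = (6, 2, 0).
v_4 = A·v_3 = (5, 6, 5).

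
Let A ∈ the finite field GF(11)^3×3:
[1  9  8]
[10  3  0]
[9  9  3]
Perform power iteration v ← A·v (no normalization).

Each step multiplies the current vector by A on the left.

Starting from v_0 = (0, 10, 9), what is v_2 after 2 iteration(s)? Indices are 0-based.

v_0 = (0, 10, 9).
v_1 = A·v_0 = (8, 8, 7).
v_2 = A·v_1 = (4, 5, 0).

v_2 = (4, 5, 0)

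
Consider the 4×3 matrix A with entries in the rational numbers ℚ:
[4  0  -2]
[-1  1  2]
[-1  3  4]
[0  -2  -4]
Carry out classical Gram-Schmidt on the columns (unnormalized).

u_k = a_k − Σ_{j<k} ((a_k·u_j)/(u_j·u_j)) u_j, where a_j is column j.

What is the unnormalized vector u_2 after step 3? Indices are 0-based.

u_2 = (-10/59, 6/59, -46/59, -66/59)

Step 1: u_0 = a_0 = (4, -1, -1, 0).
Step 2: u_1 = a_1 − (-2/9)·u_0 = (8/9, 7/9, 25/9, -2).
Step 3: u_2 = a_2 − (-7/9)·u_0 − (85/59)·u_1 = (-10/59, 6/59, -46/59, -66/59).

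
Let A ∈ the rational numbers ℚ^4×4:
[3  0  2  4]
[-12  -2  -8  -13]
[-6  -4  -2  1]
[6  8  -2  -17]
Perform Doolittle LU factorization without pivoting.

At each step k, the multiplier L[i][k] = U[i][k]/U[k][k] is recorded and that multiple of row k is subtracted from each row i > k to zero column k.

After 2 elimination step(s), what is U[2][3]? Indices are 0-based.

U[2][3] = 3

k=0: U[0][0]=3
  eliminate (1,0): mult=-4, new row 1: (0, -2, 0, 3); set L[1][0]=-4
  eliminate (2,0): mult=-2, new row 2: (0, -4, 2, 9); set L[2][0]=-2
  eliminate (3,0): mult=2, new row 3: (0, 8, -6, -25); set L[3][0]=2
k=1: U[1][1]=-2
  eliminate (2,1): mult=2, new row 2: (0, 0, 2, 3); set L[2][1]=2
  eliminate (3,1): mult=-4, new row 3: (0, 0, -6, -13); set L[3][1]=-4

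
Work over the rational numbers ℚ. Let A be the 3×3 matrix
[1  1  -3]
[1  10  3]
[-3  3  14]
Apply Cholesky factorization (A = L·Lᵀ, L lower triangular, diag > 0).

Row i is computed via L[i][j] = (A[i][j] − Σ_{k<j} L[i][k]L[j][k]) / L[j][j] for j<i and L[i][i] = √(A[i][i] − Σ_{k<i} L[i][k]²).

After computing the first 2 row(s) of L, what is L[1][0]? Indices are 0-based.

Step 1: L[0][0] = √(1) = 1.
  L[1][0] = (1) / L[0][0] = 1.
Step 2: L[1][1] = √(9) = 3.

L[1][0] = 1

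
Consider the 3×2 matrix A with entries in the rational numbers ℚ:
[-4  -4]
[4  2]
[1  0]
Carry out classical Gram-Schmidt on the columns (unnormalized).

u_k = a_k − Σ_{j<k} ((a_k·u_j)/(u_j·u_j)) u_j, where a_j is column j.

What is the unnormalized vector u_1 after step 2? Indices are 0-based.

Step 1: u_0 = a_0 = (-4, 4, 1).
Step 2: u_1 = a_1 − (8/11)·u_0 = (-12/11, -10/11, -8/11).

u_1 = (-12/11, -10/11, -8/11)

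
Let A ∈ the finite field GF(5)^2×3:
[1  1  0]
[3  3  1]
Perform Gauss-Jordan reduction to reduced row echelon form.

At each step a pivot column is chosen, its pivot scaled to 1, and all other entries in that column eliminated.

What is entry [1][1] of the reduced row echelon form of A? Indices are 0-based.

[1] R0 /= 1  ⇒  (1, 1, 0)
     R1 -= 3·R0  ⇒  (0, 0, 1)
column 1 empty below row 1
[2] R1 /= 1  ⇒  (0, 0, 1)

M[1][1] = 0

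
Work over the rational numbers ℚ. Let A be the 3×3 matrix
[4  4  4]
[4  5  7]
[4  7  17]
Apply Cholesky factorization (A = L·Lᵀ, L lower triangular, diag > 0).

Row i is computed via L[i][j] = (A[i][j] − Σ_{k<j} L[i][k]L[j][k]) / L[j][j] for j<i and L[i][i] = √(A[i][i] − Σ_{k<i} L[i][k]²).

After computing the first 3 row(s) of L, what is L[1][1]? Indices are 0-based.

L[1][1] = 1

Step 1: L[0][0] = √(4) = 2.
  L[1][0] = (4) / L[0][0] = 2.
Step 2: L[1][1] = √(1) = 1.
  L[2][0] = (4) / L[0][0] = 2.
  L[2][1] = (3) / L[1][1] = 3.
Step 3: L[2][2] = √(4) = 2.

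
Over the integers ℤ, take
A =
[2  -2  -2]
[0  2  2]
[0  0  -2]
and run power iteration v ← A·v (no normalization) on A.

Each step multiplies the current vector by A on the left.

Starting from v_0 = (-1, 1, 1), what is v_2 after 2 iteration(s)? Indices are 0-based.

v_2 = (-16, 4, 4)

v_0 = (-1, 1, 1).
v_1 = A·v_0 = (-6, 4, -2).
v_2 = A·v_1 = (-16, 4, 4).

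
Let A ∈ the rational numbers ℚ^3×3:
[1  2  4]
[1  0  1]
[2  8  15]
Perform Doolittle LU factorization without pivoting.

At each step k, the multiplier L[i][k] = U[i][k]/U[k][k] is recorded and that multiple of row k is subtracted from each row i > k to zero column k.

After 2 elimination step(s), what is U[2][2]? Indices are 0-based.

k=0: U[0][0]=1
  eliminate (1,0): mult=1, new row 1: (0, -2, -3); set L[1][0]=1
  eliminate (2,0): mult=2, new row 2: (0, 4, 7); set L[2][0]=2
k=1: U[1][1]=-2
  eliminate (2,1): mult=-2, new row 2: (0, 0, 1); set L[2][1]=-2

U[2][2] = 1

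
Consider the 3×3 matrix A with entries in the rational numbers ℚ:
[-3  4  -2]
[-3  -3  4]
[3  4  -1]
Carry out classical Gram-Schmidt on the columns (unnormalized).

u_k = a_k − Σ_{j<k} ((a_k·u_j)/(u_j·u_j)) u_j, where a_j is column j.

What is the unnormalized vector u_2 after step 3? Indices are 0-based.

u_2 = (-9/38, 36/19, 63/38)

Step 1: u_0 = a_0 = (-3, -3, 3).
Step 2: u_1 = a_1 − (1/3)·u_0 = (5, -2, 3).
Step 3: u_2 = a_2 − (-1/3)·u_0 − (-21/38)·u_1 = (-9/38, 36/19, 63/38).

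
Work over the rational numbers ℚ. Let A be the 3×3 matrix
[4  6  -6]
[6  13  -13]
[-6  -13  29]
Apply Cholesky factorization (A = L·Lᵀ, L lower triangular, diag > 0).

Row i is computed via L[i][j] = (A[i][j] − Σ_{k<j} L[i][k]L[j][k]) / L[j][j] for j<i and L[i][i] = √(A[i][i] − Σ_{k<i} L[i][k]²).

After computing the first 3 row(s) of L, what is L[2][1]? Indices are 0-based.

Step 1: L[0][0] = √(4) = 2.
  L[1][0] = (6) / L[0][0] = 3.
Step 2: L[1][1] = √(4) = 2.
  L[2][0] = (-6) / L[0][0] = -3.
  L[2][1] = (-4) / L[1][1] = -2.
Step 3: L[2][2] = √(16) = 4.

L[2][1] = -2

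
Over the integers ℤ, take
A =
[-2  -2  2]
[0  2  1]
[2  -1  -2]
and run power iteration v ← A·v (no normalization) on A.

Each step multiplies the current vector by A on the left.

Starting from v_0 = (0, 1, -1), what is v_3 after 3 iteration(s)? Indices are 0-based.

v_0 = (0, 1, -1).
v_1 = A·v_0 = (-4, 1, 1).
v_2 = A·v_1 = (8, 3, -11).
v_3 = A·v_2 = (-44, -5, 35).

v_3 = (-44, -5, 35)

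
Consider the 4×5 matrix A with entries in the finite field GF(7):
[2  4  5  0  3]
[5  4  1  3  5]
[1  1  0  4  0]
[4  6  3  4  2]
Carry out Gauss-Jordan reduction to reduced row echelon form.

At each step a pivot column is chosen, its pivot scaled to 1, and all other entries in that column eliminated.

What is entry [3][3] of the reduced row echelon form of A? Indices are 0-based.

M[3][3] = 0

step 1: normalize row 0 (÷2) = (1, 2, 6, 0, 5)
  row 1: subtract 5×row0 = (0, 1, 6, 3, 1)
  row 2: subtract 1×row0 = (0, 6, 1, 4, 2)
  row 3: subtract 4×row0 = (0, 5, 0, 4, 3)
step 2: normalize row 1 (÷1) = (0, 1, 6, 3, 1)
  row 0: subtract 2×row1 = (1, 0, 1, 1, 3)
  row 2: subtract 6×row1 = (0, 0, 0, 0, 3)
  row 3: subtract 5×row1 = (0, 0, 5, 3, 5)
step 3: exchange rows 2,3
step 3: normalize row 2 (÷5) = (0, 0, 1, 2, 1)
  row 0: subtract 1×row2 = (1, 0, 0, 6, 2)
  row 1: subtract 6×row2 = (0, 1, 0, 5, 2)
skip col 3 (zero from row 3)
step 4: normalize row 3 (÷3) = (0, 0, 0, 0, 1)
  row 0: subtract 2×row3 = (1, 0, 0, 6, 0)
  row 1: subtract 2×row3 = (0, 1, 0, 5, 0)
  row 2: subtract 1×row3 = (0, 0, 1, 2, 0)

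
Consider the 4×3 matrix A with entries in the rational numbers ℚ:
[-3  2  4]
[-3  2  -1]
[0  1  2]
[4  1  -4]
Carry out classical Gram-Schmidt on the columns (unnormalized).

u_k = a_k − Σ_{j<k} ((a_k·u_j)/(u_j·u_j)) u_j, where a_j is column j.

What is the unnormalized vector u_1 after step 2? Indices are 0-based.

u_1 = (22/17, 22/17, 1, 33/17)

Step 1: u_0 = a_0 = (-3, -3, 0, 4).
Step 2: u_1 = a_1 − (-4/17)·u_0 = (22/17, 22/17, 1, 33/17).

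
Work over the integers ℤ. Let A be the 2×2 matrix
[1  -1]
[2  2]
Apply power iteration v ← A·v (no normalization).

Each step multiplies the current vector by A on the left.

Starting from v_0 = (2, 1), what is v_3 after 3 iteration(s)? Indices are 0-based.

v_3 = (-19, 18)

v_0 = (2, 1).
v_1 = A·v_0 = (1, 6).
v_2 = A·v_1 = (-5, 14).
v_3 = A·v_2 = (-19, 18).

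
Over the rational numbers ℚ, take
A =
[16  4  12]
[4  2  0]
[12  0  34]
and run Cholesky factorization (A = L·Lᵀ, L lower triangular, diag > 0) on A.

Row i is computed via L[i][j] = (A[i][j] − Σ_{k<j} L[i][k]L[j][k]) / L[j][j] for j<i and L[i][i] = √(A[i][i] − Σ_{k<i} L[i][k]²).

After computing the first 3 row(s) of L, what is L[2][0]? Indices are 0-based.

L[2][0] = 3

Step 1: L[0][0] = √(16) = 4.
  L[1][0] = (4) / L[0][0] = 1.
Step 2: L[1][1] = √(1) = 1.
  L[2][0] = (12) / L[0][0] = 3.
  L[2][1] = (-3) / L[1][1] = -3.
Step 3: L[2][2] = √(16) = 4.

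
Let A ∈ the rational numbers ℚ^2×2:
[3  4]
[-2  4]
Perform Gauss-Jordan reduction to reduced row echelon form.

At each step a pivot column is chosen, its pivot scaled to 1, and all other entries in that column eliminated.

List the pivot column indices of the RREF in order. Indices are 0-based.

pivot columns: 0, 1

step 1: normalize row 0 (÷3) = (1, 4/3)
  row 1: subtract -2×row0 = (0, 20/3)
step 2: normalize row 1 (÷20/3) = (0, 1)
  row 0: subtract 4/3×row1 = (1, 0)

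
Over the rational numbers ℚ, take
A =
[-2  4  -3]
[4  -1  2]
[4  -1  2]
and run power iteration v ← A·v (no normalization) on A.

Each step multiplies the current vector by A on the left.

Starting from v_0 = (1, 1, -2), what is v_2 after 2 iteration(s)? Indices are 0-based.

v_0 = (1, 1, -2).
v_1 = A·v_0 = (8, -1, -1).
v_2 = A·v_1 = (-17, 31, 31).

v_2 = (-17, 31, 31)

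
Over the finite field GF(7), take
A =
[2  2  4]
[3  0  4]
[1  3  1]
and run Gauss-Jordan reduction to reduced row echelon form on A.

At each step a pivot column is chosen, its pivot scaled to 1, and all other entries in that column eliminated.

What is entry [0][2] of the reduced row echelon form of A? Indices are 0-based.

M[0][2] = 6

step 1: normalize row 0 (÷2) = (1, 1, 2)
  row 1: subtract 3×row0 = (0, 4, 5)
  row 2: subtract 1×row0 = (0, 2, 6)
step 2: normalize row 1 (÷4) = (0, 1, 3)
  row 0: subtract 1×row1 = (1, 0, 6)
  row 2: subtract 2×row1 = (0, 0, 0)
skip col 2 (zero from row 2)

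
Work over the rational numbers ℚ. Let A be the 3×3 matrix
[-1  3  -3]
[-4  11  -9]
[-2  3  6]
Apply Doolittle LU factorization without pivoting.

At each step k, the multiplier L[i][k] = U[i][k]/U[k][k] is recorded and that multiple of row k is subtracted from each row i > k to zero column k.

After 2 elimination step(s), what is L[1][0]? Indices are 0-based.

[col 0] pivot -1
  R1 -= 4*R0 → (0, -1, 3)  (L[1][0] := 4)
  R2 -= 2*R0 → (0, -3, 12)  (L[2][0] := 2)
[col 1] pivot -1
  R2 -= 3*R1 → (0, 0, 3)  (L[2][1] := 3)

L[1][0] = 4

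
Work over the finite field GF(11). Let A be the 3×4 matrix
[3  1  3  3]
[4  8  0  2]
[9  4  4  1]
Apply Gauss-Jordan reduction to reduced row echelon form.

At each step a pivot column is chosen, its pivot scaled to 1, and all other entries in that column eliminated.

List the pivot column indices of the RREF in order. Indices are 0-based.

pivot columns: 0, 1

pivot(0,0)=3: scale R0 → (1, 4, 1, 1)
  clear (1,0): R1 −= (4)R0 → (0, 3, 7, 9)
  clear (2,0): R2 −= (9)R0 → (0, 1, 6, 3)
pivot(1,1)=3: scale R1 → (0, 1, 6, 3)
  clear (0,1): R0 −= (4)R1 → (1, 0, 10, 0)
  clear (2,1): R2 −= (1)R1 → (0, 0, 0, 0)
col 2: no nonzero at/below row 2; advance.
col 3: no nonzero at/below row 2; advance.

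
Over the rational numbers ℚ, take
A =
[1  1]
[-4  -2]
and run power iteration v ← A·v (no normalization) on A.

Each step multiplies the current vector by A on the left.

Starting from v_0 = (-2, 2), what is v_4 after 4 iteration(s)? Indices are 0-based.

v_4 = (-4, 16)

v_0 = (-2, 2).
v_1 = A·v_0 = (0, 4).
v_2 = A·v_1 = (4, -8).
v_3 = A·v_2 = (-4, 0).
v_4 = A·v_3 = (-4, 16).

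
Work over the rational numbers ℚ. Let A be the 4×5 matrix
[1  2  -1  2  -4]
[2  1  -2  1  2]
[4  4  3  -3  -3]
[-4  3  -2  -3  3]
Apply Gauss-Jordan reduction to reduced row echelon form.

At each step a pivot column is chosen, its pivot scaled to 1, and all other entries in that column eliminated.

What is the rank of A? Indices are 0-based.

rank = 4

step 1: normalize row 0 (÷1) = (1, 2, -1, 2, -4)
  row 1: subtract 2×row0 = (0, -3, 0, -3, 10)
  row 2: subtract 4×row0 = (0, -4, 7, -11, 13)
  row 3: subtract -4×row0 = (0, 11, -6, 5, -13)
step 2: normalize row 1 (÷-3) = (0, 1, 0, 1, -10/3)
  row 0: subtract 2×row1 = (1, 0, -1, 0, 8/3)
  row 2: subtract -4×row1 = (0, 0, 7, -7, -1/3)
  row 3: subtract 11×row1 = (0, 0, -6, -6, 71/3)
step 3: normalize row 2 (÷7) = (0, 0, 1, -1, -1/21)
  row 0: subtract -1×row2 = (1, 0, 0, -1, 55/21)
  row 3: subtract -6×row2 = (0, 0, 0, -12, 491/21)
step 4: normalize row 3 (÷-12) = (0, 0, 0, 1, -491/252)
  row 0: subtract -1×row3 = (1, 0, 0, 0, 169/252)
  row 1: subtract 1×row3 = (0, 1, 0, 0, -349/252)
  row 2: subtract -1×row3 = (0, 0, 1, 0, -503/252)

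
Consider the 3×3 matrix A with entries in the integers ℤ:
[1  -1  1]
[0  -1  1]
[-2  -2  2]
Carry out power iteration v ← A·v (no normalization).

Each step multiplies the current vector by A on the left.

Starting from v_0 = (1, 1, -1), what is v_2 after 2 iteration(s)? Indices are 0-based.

v_0 = (1, 1, -1).
v_1 = A·v_0 = (-1, -2, -6).
v_2 = A·v_1 = (-5, -4, -6).

v_2 = (-5, -4, -6)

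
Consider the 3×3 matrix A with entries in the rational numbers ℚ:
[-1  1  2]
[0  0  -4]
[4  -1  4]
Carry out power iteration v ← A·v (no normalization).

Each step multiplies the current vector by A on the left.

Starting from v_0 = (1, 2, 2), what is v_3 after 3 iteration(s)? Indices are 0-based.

v_3 = (89, -272, 340)

v_0 = (1, 2, 2).
v_1 = A·v_0 = (5, -8, 10).
v_2 = A·v_1 = (7, -40, 68).
v_3 = A·v_2 = (89, -272, 340).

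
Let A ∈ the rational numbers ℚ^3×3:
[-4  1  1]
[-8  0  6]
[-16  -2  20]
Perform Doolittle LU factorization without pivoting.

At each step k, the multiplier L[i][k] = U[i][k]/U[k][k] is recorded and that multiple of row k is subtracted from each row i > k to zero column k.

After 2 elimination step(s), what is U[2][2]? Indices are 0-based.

Step 1: pivot at (0,0) is -4.
  row1 ← row1 − (2)·row0  ⇒  L[1][0]=2, U row1=(0, -2, 4)
  row2 ← row2 − (4)·row0  ⇒  L[2][0]=4, U row2=(0, -6, 16)
Step 2: pivot at (1,1) is -2.
  row2 ← row2 − (3)·row1  ⇒  L[2][1]=3, U row2=(0, 0, 4)

U[2][2] = 4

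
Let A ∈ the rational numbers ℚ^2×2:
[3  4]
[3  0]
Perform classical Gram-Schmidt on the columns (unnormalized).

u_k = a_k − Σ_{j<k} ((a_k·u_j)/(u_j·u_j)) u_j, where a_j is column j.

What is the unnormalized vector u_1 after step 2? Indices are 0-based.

Step 1: u_0 = a_0 = (3, 3).
Step 2: u_1 = a_1 − (2/3)·u_0 = (2, -2).

u_1 = (2, -2)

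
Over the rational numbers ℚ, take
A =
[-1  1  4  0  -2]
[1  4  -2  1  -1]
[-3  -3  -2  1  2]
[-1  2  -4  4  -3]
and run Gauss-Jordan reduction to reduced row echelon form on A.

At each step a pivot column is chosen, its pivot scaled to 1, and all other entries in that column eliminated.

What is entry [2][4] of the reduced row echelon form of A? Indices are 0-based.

step 1: normalize row 0 (÷-1) = (1, -1, -4, 0, 2)
  row 1: subtract 1×row0 = (0, 5, 2, 1, -3)
  row 2: subtract -3×row0 = (0, -6, -14, 1, 8)
  row 3: subtract -1×row0 = (0, 1, -8, 4, -1)
step 2: normalize row 1 (÷5) = (0, 1, 2/5, 1/5, -3/5)
  row 0: subtract -1×row1 = (1, 0, -18/5, 1/5, 7/5)
  row 2: subtract -6×row1 = (0, 0, -58/5, 11/5, 22/5)
  row 3: subtract 1×row1 = (0, 0, -42/5, 19/5, -2/5)
step 3: normalize row 2 (÷-58/5) = (0, 0, 1, -11/58, -11/29)
  row 0: subtract -18/5×row2 = (1, 0, 0, -14/29, 1/29)
  row 1: subtract 2/5×row2 = (0, 1, 0, 8/29, -13/29)
  row 3: subtract -42/5×row2 = (0, 0, 0, 64/29, -104/29)
step 4: normalize row 3 (÷64/29) = (0, 0, 0, 1, -13/8)
  row 0: subtract -14/29×row3 = (1, 0, 0, 0, -3/4)
  row 1: subtract 8/29×row3 = (0, 1, 0, 0, 0)
  row 2: subtract -11/58×row3 = (0, 0, 1, 0, -11/16)

M[2][4] = -11/16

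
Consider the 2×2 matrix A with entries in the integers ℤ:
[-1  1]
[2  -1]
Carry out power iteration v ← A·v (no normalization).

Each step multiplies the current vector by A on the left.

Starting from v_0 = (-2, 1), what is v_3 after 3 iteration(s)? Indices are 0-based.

v_0 = (-2, 1).
v_1 = A·v_0 = (3, -5).
v_2 = A·v_1 = (-8, 11).
v_3 = A·v_2 = (19, -27).

v_3 = (19, -27)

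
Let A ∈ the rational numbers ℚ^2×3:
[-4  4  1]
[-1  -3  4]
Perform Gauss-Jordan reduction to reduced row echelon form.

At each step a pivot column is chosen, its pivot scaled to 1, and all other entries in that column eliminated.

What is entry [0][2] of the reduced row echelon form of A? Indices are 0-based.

step 1: normalize row 0 (÷-4) = (1, -1, -1/4)
  row 1: subtract -1×row0 = (0, -4, 15/4)
step 2: normalize row 1 (÷-4) = (0, 1, -15/16)
  row 0: subtract -1×row1 = (1, 0, -19/16)

M[0][2] = -19/16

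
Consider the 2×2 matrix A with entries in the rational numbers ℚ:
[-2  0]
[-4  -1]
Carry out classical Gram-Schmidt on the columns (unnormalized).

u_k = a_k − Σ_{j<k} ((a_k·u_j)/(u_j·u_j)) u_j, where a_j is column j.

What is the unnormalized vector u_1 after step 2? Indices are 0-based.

Step 1: u_0 = a_0 = (-2, -4).
Step 2: u_1 = a_1 − (1/5)·u_0 = (2/5, -1/5).

u_1 = (2/5, -1/5)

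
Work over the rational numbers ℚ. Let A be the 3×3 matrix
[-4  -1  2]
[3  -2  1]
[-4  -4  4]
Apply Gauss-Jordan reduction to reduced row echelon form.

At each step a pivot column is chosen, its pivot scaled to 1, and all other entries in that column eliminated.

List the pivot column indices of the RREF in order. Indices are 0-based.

pivot columns: 0, 1, 2

[1] R0 /= -4  ⇒  (1, 1/4, -1/2)
     R1 -= 3·R0  ⇒  (0, -11/4, 5/2)
     R2 -= -4·R0  ⇒  (0, -3, 2)
[2] R1 /= -11/4  ⇒  (0, 1, -10/11)
     R0 -= 1/4·R1  ⇒  (1, 0, -3/11)
     R2 -= -3·R1  ⇒  (0, 0, -8/11)
[3] R2 /= -8/11  ⇒  (0, 0, 1)
     R0 -= -3/11·R2  ⇒  (1, 0, 0)
     R1 -= -10/11·R2  ⇒  (0, 1, 0)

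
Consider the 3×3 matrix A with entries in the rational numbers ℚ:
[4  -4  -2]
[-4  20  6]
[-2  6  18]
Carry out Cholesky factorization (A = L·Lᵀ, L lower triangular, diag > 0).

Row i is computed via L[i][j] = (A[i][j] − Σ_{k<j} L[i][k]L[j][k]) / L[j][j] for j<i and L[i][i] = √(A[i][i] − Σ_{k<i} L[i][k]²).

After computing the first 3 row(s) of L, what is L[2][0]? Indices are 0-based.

Step 1: L[0][0] = √(4) = 2.
  L[1][0] = (-4) / L[0][0] = -2.
Step 2: L[1][1] = √(16) = 4.
  L[2][0] = (-2) / L[0][0] = -1.
  L[2][1] = (4) / L[1][1] = 1.
Step 3: L[2][2] = √(16) = 4.

L[2][0] = -1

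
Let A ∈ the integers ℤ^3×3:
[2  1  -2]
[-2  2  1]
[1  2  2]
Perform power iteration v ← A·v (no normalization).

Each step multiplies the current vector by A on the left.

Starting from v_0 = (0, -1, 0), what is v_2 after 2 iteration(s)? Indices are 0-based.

v_0 = (0, -1, 0).
v_1 = A·v_0 = (-1, -2, -2).
v_2 = A·v_1 = (0, -4, -9).

v_2 = (0, -4, -9)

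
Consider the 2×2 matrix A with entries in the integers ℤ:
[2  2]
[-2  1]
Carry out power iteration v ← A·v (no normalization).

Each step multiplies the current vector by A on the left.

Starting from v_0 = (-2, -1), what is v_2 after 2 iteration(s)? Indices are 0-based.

v_2 = (-6, 15)

v_0 = (-2, -1).
v_1 = A·v_0 = (-6, 3).
v_2 = A·v_1 = (-6, 15).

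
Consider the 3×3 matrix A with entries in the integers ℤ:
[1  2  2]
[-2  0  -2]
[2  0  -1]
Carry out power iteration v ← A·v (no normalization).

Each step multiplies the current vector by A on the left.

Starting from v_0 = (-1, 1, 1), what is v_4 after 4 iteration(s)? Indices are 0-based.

v_0 = (-1, 1, 1).
v_1 = A·v_0 = (3, 0, -3).
v_2 = A·v_1 = (-3, 0, 9).
v_3 = A·v_2 = (15, -12, -15).
v_4 = A·v_3 = (-39, 0, 45).

v_4 = (-39, 0, 45)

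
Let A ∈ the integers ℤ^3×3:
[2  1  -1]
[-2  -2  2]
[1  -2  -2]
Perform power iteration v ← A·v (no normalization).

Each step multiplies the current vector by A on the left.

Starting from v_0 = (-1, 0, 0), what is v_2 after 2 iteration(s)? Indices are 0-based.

v_0 = (-1, 0, 0).
v_1 = A·v_0 = (-2, 2, -1).
v_2 = A·v_1 = (-1, -2, -4).

v_2 = (-1, -2, -4)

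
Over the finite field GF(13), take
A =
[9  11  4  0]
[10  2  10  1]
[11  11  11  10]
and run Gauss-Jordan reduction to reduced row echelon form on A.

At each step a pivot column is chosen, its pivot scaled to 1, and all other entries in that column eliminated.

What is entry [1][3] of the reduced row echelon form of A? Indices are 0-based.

M[1][3] = 5

[1] R0 /= 9  ⇒  (1, 7, 12, 0)
     R1 -= 10·R0  ⇒  (0, 10, 7, 1)
     R2 -= 11·R0  ⇒  (0, 12, 9, 10)
[2] R1 /= 10  ⇒  (0, 1, 2, 4)
     R0 -= 7·R1  ⇒  (1, 0, 11, 11)
     R2 -= 12·R1  ⇒  (0, 0, 11, 1)
[3] R2 /= 11  ⇒  (0, 0, 1, 6)
     R0 -= 11·R2  ⇒  (1, 0, 0, 10)
     R1 -= 2·R2  ⇒  (0, 1, 0, 5)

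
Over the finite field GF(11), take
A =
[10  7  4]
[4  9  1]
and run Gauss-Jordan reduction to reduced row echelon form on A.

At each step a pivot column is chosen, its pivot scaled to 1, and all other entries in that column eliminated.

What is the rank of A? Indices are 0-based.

[1] R0 /= 10  ⇒  (1, 4, 7)
     R1 -= 4·R0  ⇒  (0, 4, 6)
[2] R1 /= 4  ⇒  (0, 1, 7)
     R0 -= 4·R1  ⇒  (1, 0, 1)

rank = 2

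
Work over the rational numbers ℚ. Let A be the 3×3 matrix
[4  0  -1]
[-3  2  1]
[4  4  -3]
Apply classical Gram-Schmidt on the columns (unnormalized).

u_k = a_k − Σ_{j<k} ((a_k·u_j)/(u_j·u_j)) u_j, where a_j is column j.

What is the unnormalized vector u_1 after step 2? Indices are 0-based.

u_1 = (-40/41, 112/41, 124/41)

Step 1: u_0 = a_0 = (4, -3, 4).
Step 2: u_1 = a_1 − (10/41)·u_0 = (-40/41, 112/41, 124/41).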